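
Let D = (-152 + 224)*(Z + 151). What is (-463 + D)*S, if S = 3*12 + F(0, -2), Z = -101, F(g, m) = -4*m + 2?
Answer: 144302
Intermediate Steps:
F(g, m) = 2 - 4*m
S = 46 (S = 3*12 + (2 - 4*(-2)) = 36 + (2 + 8) = 36 + 10 = 46)
D = 3600 (D = (-152 + 224)*(-101 + 151) = 72*50 = 3600)
(-463 + D)*S = (-463 + 3600)*46 = 3137*46 = 144302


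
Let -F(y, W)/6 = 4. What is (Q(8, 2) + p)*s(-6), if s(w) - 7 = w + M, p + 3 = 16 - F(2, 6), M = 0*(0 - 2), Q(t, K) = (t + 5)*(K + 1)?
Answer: 76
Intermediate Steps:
F(y, W) = -24 (F(y, W) = -6*4 = -24)
Q(t, K) = (1 + K)*(5 + t) (Q(t, K) = (5 + t)*(1 + K) = (1 + K)*(5 + t))
M = 0 (M = 0*(-2) = 0)
p = 37 (p = -3 + (16 - 1*(-24)) = -3 + (16 + 24) = -3 + 40 = 37)
s(w) = 7 + w (s(w) = 7 + (w + 0) = 7 + w)
(Q(8, 2) + p)*s(-6) = ((5 + 8 + 5*2 + 2*8) + 37)*(7 - 6) = ((5 + 8 + 10 + 16) + 37)*1 = (39 + 37)*1 = 76*1 = 76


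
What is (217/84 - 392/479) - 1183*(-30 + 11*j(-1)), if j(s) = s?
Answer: 278805389/5748 ≈ 48505.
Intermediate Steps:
(217/84 - 392/479) - 1183*(-30 + 11*j(-1)) = (217/84 - 392/479) - 1183*(-30 + 11*(-1)) = (217*(1/84) - 392*1/479) - 1183*(-30 - 11) = (31/12 - 392/479) - 1183*(-41) = 10145/5748 + 48503 = 278805389/5748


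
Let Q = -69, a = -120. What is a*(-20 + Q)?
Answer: 10680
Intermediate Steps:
a*(-20 + Q) = -120*(-20 - 69) = -120*(-89) = 10680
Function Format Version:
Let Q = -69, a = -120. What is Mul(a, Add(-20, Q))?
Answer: 10680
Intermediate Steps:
Mul(a, Add(-20, Q)) = Mul(-120, Add(-20, -69)) = Mul(-120, -89) = 10680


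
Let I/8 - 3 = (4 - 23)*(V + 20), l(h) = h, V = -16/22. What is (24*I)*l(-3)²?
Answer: -6903360/11 ≈ -6.2758e+5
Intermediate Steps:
V = -8/11 (V = -16*1/22 = -8/11 ≈ -0.72727)
I = -31960/11 (I = 24 + 8*((4 - 23)*(-8/11 + 20)) = 24 + 8*(-19*212/11) = 24 + 8*(-4028/11) = 24 - 32224/11 = -31960/11 ≈ -2905.5)
(24*I)*l(-3)² = (24*(-31960/11))*(-3)² = -767040/11*9 = -6903360/11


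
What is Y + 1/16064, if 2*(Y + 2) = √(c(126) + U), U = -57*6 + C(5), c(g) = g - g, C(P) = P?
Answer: -32127/16064 + I*√337/2 ≈ -1.9999 + 9.1788*I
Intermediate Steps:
c(g) = 0
U = -337 (U = -57*6 + 5 = -342 + 5 = -337)
Y = -2 + I*√337/2 (Y = -2 + √(0 - 337)/2 = -2 + √(-337)/2 = -2 + (I*√337)/2 = -2 + I*√337/2 ≈ -2.0 + 9.1788*I)
Y + 1/16064 = (-2 + I*√337/2) + 1/16064 = -32127/16064 + I*√337/2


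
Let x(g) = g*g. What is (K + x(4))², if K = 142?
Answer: 24964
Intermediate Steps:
x(g) = g²
(K + x(4))² = (142 + 4²)² = (142 + 16)² = 158² = 24964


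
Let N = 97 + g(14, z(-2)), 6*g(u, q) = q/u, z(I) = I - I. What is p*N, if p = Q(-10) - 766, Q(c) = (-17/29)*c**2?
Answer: -2319658/29 ≈ -79988.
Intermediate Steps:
Q(c) = -17*c**2/29 (Q(c) = (-17*1/29)*c**2 = -17*c**2/29)
z(I) = 0
g(u, q) = q/(6*u) (g(u, q) = (q/u)/6 = q/(6*u))
p = -23914/29 (p = -17/29*(-10)**2 - 766 = -17/29*100 - 766 = -1700/29 - 766 = -23914/29 ≈ -824.62)
N = 97 (N = 97 + (1/6)*0/14 = 97 + (1/6)*0*(1/14) = 97 + 0 = 97)
p*N = -23914/29*97 = -2319658/29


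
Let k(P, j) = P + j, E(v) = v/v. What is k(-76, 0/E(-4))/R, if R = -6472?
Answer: 19/1618 ≈ 0.011743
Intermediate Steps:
E(v) = 1
k(-76, 0/E(-4))/R = (-76 + 0/1)/(-6472) = (-76 + 0*1)*(-1/6472) = (-76 + 0)*(-1/6472) = -76*(-1/6472) = 19/1618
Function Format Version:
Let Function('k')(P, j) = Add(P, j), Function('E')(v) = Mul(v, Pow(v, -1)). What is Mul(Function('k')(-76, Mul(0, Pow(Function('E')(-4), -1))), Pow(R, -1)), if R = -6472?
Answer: Rational(19, 1618) ≈ 0.011743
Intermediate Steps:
Function('E')(v) = 1
Mul(Function('k')(-76, Mul(0, Pow(Function('E')(-4), -1))), Pow(R, -1)) = Mul(Add(-76, Mul(0, Pow(1, -1))), Pow(-6472, -1)) = Mul(Add(-76, Mul(0, 1)), Rational(-1, 6472)) = Mul(Add(-76, 0), Rational(-1, 6472)) = Mul(-76, Rational(-1, 6472)) = Rational(19, 1618)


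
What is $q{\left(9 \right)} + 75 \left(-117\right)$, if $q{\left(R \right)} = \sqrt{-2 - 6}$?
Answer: $-8775 + 2 i \sqrt{2} \approx -8775.0 + 2.8284 i$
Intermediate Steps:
$q{\left(R \right)} = 2 i \sqrt{2}$ ($q{\left(R \right)} = \sqrt{-8} = 2 i \sqrt{2}$)
$q{\left(9 \right)} + 75 \left(-117\right) = 2 i \sqrt{2} + 75 \left(-117\right) = 2 i \sqrt{2} - 8775 = -8775 + 2 i \sqrt{2}$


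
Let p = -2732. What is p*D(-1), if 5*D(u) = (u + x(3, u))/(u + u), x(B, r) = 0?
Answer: -1366/5 ≈ -273.20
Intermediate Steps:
D(u) = 1/10 (D(u) = ((u + 0)/(u + u))/5 = (u/((2*u)))/5 = (u*(1/(2*u)))/5 = (1/5)*(1/2) = 1/10)
p*D(-1) = -2732*1/10 = -1366/5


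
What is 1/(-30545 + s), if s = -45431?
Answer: -1/75976 ≈ -1.3162e-5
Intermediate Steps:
1/(-30545 + s) = 1/(-30545 - 45431) = 1/(-75976) = -1/75976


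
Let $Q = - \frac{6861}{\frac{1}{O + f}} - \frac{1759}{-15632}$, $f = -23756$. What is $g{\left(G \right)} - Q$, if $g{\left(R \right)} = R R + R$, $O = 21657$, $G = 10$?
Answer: $- \frac{225118450287}{15632} \approx -1.4401 \cdot 10^{7}$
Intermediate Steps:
$g{\left(R \right)} = R + R^{2}$ ($g{\left(R \right)} = R^{2} + R = R + R^{2}$)
$Q = \frac{225120169807}{15632}$ ($Q = - \frac{6861}{\frac{1}{21657 - 23756}} - \frac{1759}{-15632} = - \frac{6861}{\frac{1}{-2099}} - - \frac{1759}{15632} = - \frac{6861}{- \frac{1}{2099}} + \frac{1759}{15632} = \left(-6861\right) \left(-2099\right) + \frac{1759}{15632} = 14401239 + \frac{1759}{15632} = \frac{225120169807}{15632} \approx 1.4401 \cdot 10^{7}$)
$g{\left(G \right)} - Q = 10 \left(1 + 10\right) - \frac{225120169807}{15632} = 10 \cdot 11 - \frac{225120169807}{15632} = 110 - \frac{225120169807}{15632} = - \frac{225118450287}{15632}$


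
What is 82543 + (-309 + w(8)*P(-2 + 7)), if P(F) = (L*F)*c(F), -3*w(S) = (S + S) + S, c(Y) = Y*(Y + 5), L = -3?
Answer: 88234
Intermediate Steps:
c(Y) = Y*(5 + Y)
w(S) = -S (w(S) = -((S + S) + S)/3 = -(2*S + S)/3 = -S)
P(F) = -3*F**2*(5 + F) (P(F) = (-3*F)*(F*(5 + F)) = -3*F**2*(5 + F))
82543 + (-309 + w(8)*P(-2 + 7)) = 82543 + (-309 + (-1*8)*(3*(-2 + 7)**2*(-5 - (-2 + 7)))) = 82543 + (-309 - 24*5**2*(-5 - 1*5)) = 82543 + (-309 - 24*25*(-5 - 5)) = 82543 + (-309 - 24*25*(-10)) = 82543 + (-309 - 8*(-750)) = 82543 + (-309 + 6000) = 82543 + 5691 = 88234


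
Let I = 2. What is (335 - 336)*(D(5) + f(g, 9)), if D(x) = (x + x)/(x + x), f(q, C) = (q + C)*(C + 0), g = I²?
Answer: -118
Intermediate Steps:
g = 4 (g = 2² = 4)
f(q, C) = C*(C + q) (f(q, C) = (C + q)*C = C*(C + q))
D(x) = 1 (D(x) = (2*x)/((2*x)) = (2*x)*(1/(2*x)) = 1)
(335 - 336)*(D(5) + f(g, 9)) = (335 - 336)*(1 + 9*(9 + 4)) = -(1 + 9*13) = -(1 + 117) = -1*118 = -118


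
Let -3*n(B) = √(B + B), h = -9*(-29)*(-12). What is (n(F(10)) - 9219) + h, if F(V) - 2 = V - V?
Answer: -37055/3 ≈ -12352.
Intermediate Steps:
F(V) = 2 (F(V) = 2 + (V - V) = 2 + 0 = 2)
h = -3132 (h = 261*(-12) = -3132)
n(B) = -√2*√B/3 (n(B) = -√(B + B)/3 = -√2*√B/3)
(n(F(10)) - 9219) + h = (-√2*√2/3 - 9219) - 3132 = (-⅔ - 9219) - 3132 = -27659/3 - 3132 = -37055/3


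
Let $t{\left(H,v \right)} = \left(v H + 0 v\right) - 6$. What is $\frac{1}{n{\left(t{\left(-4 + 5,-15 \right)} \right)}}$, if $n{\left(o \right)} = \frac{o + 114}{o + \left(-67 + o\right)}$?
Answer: $- \frac{109}{93} \approx -1.172$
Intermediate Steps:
$t{\left(H,v \right)} = -6 + H v$ ($t{\left(H,v \right)} = \left(H v + 0\right) - 6 = H v - 6 = -6 + H v$)
$n{\left(o \right)} = \frac{114 + o}{-67 + 2 o}$
$\frac{1}{n{\left(t{\left(-4 + 5,-15 \right)} \right)}} = \frac{1}{\frac{1}{-67 + 2 \left(-6 + \left(-4 + 5\right) \left(-15\right)\right)} \left(114 + \left(-6 + \left(-4 + 5\right) \left(-15\right)\right)\right)} = \frac{1}{\frac{1}{-67 + 2 \left(-6 + 1 \left(-15\right)\right)} \left(114 + \left(-6 + 1 \left(-15\right)\right)\right)} = \frac{1}{\frac{1}{-67 + 2 \left(-6 - 15\right)} \left(114 - 21\right)} = \frac{1}{\frac{1}{-67 + 2 \left(-21\right)} \left(114 - 21\right)} = \frac{1}{\frac{1}{-67 - 42} \cdot 93} = \frac{1}{\frac{1}{-109} \cdot 93} = \frac{1}{\left(- \frac{1}{109}\right) 93} = \frac{1}{- \frac{93}{109}} = - \frac{109}{93}$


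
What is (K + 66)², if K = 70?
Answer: 18496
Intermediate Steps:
(K + 66)² = (70 + 66)² = 136² = 18496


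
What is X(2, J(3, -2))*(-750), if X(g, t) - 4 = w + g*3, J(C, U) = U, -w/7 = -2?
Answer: -18000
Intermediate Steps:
w = 14 (w = -7*(-2) = 14)
X(g, t) = 18 + 3*g (X(g, t) = 4 + (14 + g*3) = 4 + (14 + 3*g) = 18 + 3*g)
X(2, J(3, -2))*(-750) = (18 + 3*2)*(-750) = (18 + 6)*(-750) = 24*(-750) = -18000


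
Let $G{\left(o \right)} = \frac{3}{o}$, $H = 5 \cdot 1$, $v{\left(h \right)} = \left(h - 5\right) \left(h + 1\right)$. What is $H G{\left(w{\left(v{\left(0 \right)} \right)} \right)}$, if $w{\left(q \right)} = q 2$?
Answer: $- \frac{3}{2} \approx -1.5$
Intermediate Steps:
$v{\left(h \right)} = \left(1 + h\right) \left(-5 + h\right)$ ($v{\left(h \right)} = \left(-5 + h\right) \left(1 + h\right) = \left(1 + h\right) \left(-5 + h\right)$)
$w{\left(q \right)} = 2 q$
$H = 5$
$H G{\left(w{\left(v{\left(0 \right)} \right)} \right)} = 5 \frac{3}{2 \left(-5 + 0^{2} - 0\right)} = 5 \frac{3}{2 \left(-5 + 0 + 0\right)} = 5 \frac{3}{2 \left(-5\right)} = 5 \frac{3}{-10} = 5 \cdot 3 \left(- \frac{1}{10}\right) = 5 \left(- \frac{3}{10}\right) = - \frac{3}{2}$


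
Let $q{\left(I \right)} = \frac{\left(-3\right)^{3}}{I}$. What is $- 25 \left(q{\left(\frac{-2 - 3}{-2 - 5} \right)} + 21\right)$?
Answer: $420$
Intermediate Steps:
$q{\left(I \right)} = - \frac{27}{I}$
$- 25 \left(q{\left(\frac{-2 - 3}{-2 - 5} \right)} + 21\right) = - 25 \left(- \frac{27}{\left(-2 - 3\right) \frac{1}{-2 - 5}} + 21\right) = - 25 \left(- \frac{27}{\left(-5\right) \frac{1}{-7}} + 21\right) = - 25 \left(- \frac{27}{\left(-5\right) \left(- \frac{1}{7}\right)} + 21\right) = - 25 \left(- \frac{27}{\frac{5}{7}} + 21\right) = - 25 \left(\left(-27\right) \frac{7}{5} + 21\right) = - 25 \left(- \frac{189}{5} + 21\right) = \left(-25\right) \left(- \frac{84}{5}\right) = 420$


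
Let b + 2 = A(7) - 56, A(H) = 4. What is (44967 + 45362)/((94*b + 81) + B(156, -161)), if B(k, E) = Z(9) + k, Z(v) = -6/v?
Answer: -270987/14519 ≈ -18.664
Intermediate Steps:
b = -54 (b = -2 + (4 - 56) = -2 - 52 = -54)
B(k, E) = -⅔ + k (B(k, E) = -6/9 + k = -6*⅑ + k = -⅔ + k)
(44967 + 45362)/((94*b + 81) + B(156, -161)) = (44967 + 45362)/((94*(-54) + 81) + (-⅔ + 156)) = 90329/((-5076 + 81) + 466/3) = 90329/(-4995 + 466/3) = 90329/(-14519/3) = 90329*(-3/14519) = -270987/14519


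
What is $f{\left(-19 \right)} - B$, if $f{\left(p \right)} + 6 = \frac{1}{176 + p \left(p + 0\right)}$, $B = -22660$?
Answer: $\frac{12165199}{537} \approx 22654.0$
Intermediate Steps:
$f{\left(p \right)} = -6 + \frac{1}{176 + p^{2}}$ ($f{\left(p \right)} = -6 + \frac{1}{176 + p \left(p + 0\right)} = -6 + \frac{1}{176 + p p} = -6 + \frac{1}{176 + p^{2}}$)
$f{\left(-19 \right)} - B = \frac{-1055 - 6 \left(-19\right)^{2}}{176 + \left(-19\right)^{2}} - -22660 = \frac{-1055 - 2166}{176 + 361} + 22660 = \frac{-1055 - 2166}{537} + 22660 = \frac{1}{537} \left(-3221\right) + 22660 = - \frac{3221}{537} + 22660 = \frac{12165199}{537}$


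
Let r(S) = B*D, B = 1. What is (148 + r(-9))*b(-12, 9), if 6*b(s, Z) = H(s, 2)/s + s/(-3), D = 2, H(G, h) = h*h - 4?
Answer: 100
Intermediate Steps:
H(G, h) = -4 + h² (H(G, h) = h² - 4 = -4 + h²)
b(s, Z) = -s/18 (b(s, Z) = ((-4 + 2²)/s + s/(-3))/6 = ((-4 + 4)/s + s*(-⅓))/6 = (0/s - s/3)/6 = (0 - s/3)/6 = (-s/3)/6 = -s/18)
r(S) = 2 (r(S) = 1*2 = 2)
(148 + r(-9))*b(-12, 9) = (148 + 2)*(-1/18*(-12)) = 150*(⅔) = 100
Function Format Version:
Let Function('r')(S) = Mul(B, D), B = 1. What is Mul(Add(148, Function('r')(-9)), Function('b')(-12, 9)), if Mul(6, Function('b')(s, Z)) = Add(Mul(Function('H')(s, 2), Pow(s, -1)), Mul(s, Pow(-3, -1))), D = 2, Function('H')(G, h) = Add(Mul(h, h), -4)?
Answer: 100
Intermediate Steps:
Function('H')(G, h) = Add(-4, Pow(h, 2)) (Function('H')(G, h) = Add(Pow(h, 2), -4) = Add(-4, Pow(h, 2)))
Function('b')(s, Z) = Mul(Rational(-1, 18), s) (Function('b')(s, Z) = Mul(Rational(1, 6), Add(Mul(Add(-4, Pow(2, 2)), Pow(s, -1)), Mul(s, Pow(-3, -1)))) = Mul(Rational(1, 6), Add(Mul(Add(-4, 4), Pow(s, -1)), Mul(s, Rational(-1, 3)))) = Mul(Rational(1, 6), Add(Mul(0, Pow(s, -1)), Mul(Rational(-1, 3), s))) = Mul(Rational(1, 6), Add(0, Mul(Rational(-1, 3), s))) = Mul(Rational(1, 6), Mul(Rational(-1, 3), s)) = Mul(Rational(-1, 18), s))
Function('r')(S) = 2 (Function('r')(S) = Mul(1, 2) = 2)
Mul(Add(148, Function('r')(-9)), Function('b')(-12, 9)) = Mul(Add(148, 2), Mul(Rational(-1, 18), -12)) = Mul(150, Rational(2, 3)) = 100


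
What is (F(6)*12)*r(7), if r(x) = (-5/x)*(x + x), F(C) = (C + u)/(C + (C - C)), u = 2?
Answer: -160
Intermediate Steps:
F(C) = (2 + C)/C (F(C) = (C + 2)/(C + (C - C)) = (2 + C)/(C + 0) = (2 + C)/C)
r(x) = -10 (r(x) = (-5/x)*(2*x) = -10)
(F(6)*12)*r(7) = (((2 + 6)/6)*12)*(-10) = (((⅙)*8)*12)*(-10) = ((4/3)*12)*(-10) = 16*(-10) = -160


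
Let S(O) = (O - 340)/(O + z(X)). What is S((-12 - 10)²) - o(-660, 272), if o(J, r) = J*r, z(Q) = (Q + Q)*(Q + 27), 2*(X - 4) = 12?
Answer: 3051842/17 ≈ 1.7952e+5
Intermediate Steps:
X = 10 (X = 4 + (½)*12 = 4 + 6 = 10)
z(Q) = 2*Q*(27 + Q) (z(Q) = (2*Q)*(27 + Q) = 2*Q*(27 + Q))
S(O) = (-340 + O)/(740 + O) (S(O) = (O - 340)/(O + 2*10*(27 + 10)) = (-340 + O)/(O + 2*10*37) = (-340 + O)/(O + 740) = (-340 + O)/(740 + O))
S((-12 - 10)²) - o(-660, 272) = (-340 + (-12 - 10)²)/(740 + (-12 - 10)²) - (-660)*272 = (-340 + (-22)²)/(740 + (-22)²) - 1*(-179520) = (-340 + 484)/(740 + 484) + 179520 = 144/1224 + 179520 = (1/1224)*144 + 179520 = 2/17 + 179520 = 3051842/17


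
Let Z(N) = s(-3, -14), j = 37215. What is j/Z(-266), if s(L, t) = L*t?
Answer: 12405/14 ≈ 886.07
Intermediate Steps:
Z(N) = 42 (Z(N) = -3*(-14) = 42)
j/Z(-266) = 37215/42 = 37215*(1/42) = 12405/14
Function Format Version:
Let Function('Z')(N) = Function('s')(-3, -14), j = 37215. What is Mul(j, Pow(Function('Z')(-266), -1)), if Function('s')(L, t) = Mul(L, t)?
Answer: Rational(12405, 14) ≈ 886.07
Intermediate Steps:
Function('Z')(N) = 42 (Function('Z')(N) = Mul(-3, -14) = 42)
Mul(j, Pow(Function('Z')(-266), -1)) = Mul(37215, Pow(42, -1)) = Mul(37215, Rational(1, 42)) = Rational(12405, 14)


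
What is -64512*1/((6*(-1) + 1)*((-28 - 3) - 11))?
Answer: -1536/5 ≈ -307.20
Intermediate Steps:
-64512*1/((6*(-1) + 1)*((-28 - 3) - 11)) = -64512*1/((-31 - 11)*(-6 + 1)) = -64512/((-42*(-5))) = -64512/210 = -64512*1/210 = -1536/5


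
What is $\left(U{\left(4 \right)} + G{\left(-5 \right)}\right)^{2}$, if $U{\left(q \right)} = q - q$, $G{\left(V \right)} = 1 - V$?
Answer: $36$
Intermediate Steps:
$U{\left(q \right)} = 0$
$\left(U{\left(4 \right)} + G{\left(-5 \right)}\right)^{2} = \left(0 + \left(1 - -5\right)\right)^{2} = \left(0 + \left(1 + 5\right)\right)^{2} = \left(0 + 6\right)^{2} = 6^{2} = 36$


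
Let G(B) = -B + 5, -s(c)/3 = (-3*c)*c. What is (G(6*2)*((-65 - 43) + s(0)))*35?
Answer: 26460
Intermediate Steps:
s(c) = 9*c² (s(c) = -3*(-3*c)*c = -(-9)*c² = 9*c²)
G(B) = 5 - B
(G(6*2)*((-65 - 43) + s(0)))*35 = ((5 - 6*2)*((-65 - 43) + 9*0²))*35 = ((5 - 1*12)*(-108 + 9*0))*35 = ((5 - 12)*(-108 + 0))*35 = -7*(-108)*35 = 756*35 = 26460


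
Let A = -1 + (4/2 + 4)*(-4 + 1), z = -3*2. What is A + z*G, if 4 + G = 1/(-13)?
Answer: 71/13 ≈ 5.4615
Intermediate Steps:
z = -6
G = -53/13 (G = -4 + 1/(-13) = -4 - 1/13 = -53/13 ≈ -4.0769)
A = -19 (A = -1 + (4*(½) + 4)*(-3) = -1 + (2 + 4)*(-3) = -1 + 6*(-3) = -1 - 18 = -19)
A + z*G = -19 - 6*(-53/13) = -19 + 318/13 = 71/13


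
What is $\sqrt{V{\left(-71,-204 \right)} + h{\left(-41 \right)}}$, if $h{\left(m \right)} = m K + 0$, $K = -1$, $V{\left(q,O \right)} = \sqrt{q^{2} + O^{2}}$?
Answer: $\sqrt{41 + \sqrt{46657}} \approx 16.031$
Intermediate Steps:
$V{\left(q,O \right)} = \sqrt{O^{2} + q^{2}}$
$h{\left(m \right)} = - m$ ($h{\left(m \right)} = m \left(-1\right) + 0 = - m + 0 = - m$)
$\sqrt{V{\left(-71,-204 \right)} + h{\left(-41 \right)}} = \sqrt{\sqrt{\left(-204\right)^{2} + \left(-71\right)^{2}} - -41} = \sqrt{\sqrt{41616 + 5041} + 41} = \sqrt{\sqrt{46657} + 41} = \sqrt{41 + \sqrt{46657}}$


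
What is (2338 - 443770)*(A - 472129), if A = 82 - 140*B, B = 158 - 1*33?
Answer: 216101711304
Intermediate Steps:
B = 125 (B = 158 - 33 = 125)
A = -17418 (A = 82 - 140*125 = 82 - 17500 = -17418)
(2338 - 443770)*(A - 472129) = (2338 - 443770)*(-17418 - 472129) = -441432*(-489547) = 216101711304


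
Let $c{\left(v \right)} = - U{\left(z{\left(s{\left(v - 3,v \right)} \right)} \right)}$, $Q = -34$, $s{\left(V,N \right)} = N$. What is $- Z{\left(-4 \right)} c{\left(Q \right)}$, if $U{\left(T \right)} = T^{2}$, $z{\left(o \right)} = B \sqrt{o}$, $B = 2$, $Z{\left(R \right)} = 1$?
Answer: $-136$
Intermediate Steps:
$z{\left(o \right)} = 2 \sqrt{o}$
$c{\left(v \right)} = - 4 v$ ($c{\left(v \right)} = - \left(2 \sqrt{v}\right)^{2} = - 4 v$)
$- Z{\left(-4 \right)} c{\left(Q \right)} = \left(-1\right) 1 \left(\left(-4\right) \left(-34\right)\right) = \left(-1\right) 136 = -136$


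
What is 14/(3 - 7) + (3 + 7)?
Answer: 13/2 ≈ 6.5000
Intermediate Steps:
14/(3 - 7) + (3 + 7) = 14/(-4) + 10 = -¼*14 + 10 = -7/2 + 10 = 13/2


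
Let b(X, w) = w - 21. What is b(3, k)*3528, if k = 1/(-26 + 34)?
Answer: -73647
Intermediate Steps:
k = ⅛ (k = 1/8 = ⅛ ≈ 0.12500)
b(X, w) = -21 + w
b(3, k)*3528 = (-21 + ⅛)*3528 = -167/8*3528 = -73647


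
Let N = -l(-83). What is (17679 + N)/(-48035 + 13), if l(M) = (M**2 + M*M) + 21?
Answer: -1940/24011 ≈ -0.080796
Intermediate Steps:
l(M) = 21 + 2*M**2 (l(M) = (M**2 + M**2) + 21 = 2*M**2 + 21 = 21 + 2*M**2)
N = -13799 (N = -(21 + 2*(-83)**2) = -(21 + 2*6889) = -(21 + 13778) = -1*13799 = -13799)
(17679 + N)/(-48035 + 13) = (17679 - 13799)/(-48035 + 13) = 3880/(-48022) = 3880*(-1/48022) = -1940/24011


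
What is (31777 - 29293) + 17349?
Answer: 19833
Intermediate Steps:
(31777 - 29293) + 17349 = 2484 + 17349 = 19833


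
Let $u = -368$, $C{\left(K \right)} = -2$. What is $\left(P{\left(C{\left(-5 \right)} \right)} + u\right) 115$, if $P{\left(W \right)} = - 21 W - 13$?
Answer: $-38985$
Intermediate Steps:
$P{\left(W \right)} = -13 - 21 W$
$\left(P{\left(C{\left(-5 \right)} \right)} + u\right) 115 = \left(\left(-13 - -42\right) - 368\right) 115 = \left(\left(-13 + 42\right) - 368\right) 115 = \left(29 - 368\right) 115 = \left(-339\right) 115 = -38985$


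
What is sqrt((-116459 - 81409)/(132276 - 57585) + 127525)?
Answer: sqrt(79046082056193)/24897 ≈ 357.10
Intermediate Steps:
sqrt((-116459 - 81409)/(132276 - 57585) + 127525) = sqrt(-197868/74691 + 127525) = sqrt(-197868*1/74691 + 127525) = sqrt(-65956/24897 + 127525) = sqrt(3174923969/24897) = sqrt(79046082056193)/24897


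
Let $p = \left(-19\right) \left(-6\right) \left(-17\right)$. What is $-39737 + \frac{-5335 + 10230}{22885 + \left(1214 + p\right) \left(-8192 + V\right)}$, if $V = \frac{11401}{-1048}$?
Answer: $- \frac{62068538924649}{1561983547} \approx -39737.0$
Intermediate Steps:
$p = -1938$ ($p = 114 \left(-17\right) = -1938$)
$V = - \frac{11401}{1048}$ ($V = 11401 \left(- \frac{1}{1048}\right) = - \frac{11401}{1048} \approx -10.879$)
$-39737 + \frac{-5335 + 10230}{22885 + \left(1214 + p\right) \left(-8192 + V\right)} = -39737 + \frac{-5335 + 10230}{22885 + \left(1214 - 1938\right) \left(-8192 - \frac{11401}{1048}\right)} = -39737 + \frac{4895}{22885 - - \frac{1555987677}{262}} = -39737 + \frac{4895}{22885 + \frac{1555987677}{262}} = -39737 + \frac{4895}{\frac{1561983547}{262}} = -39737 + 4895 \cdot \frac{262}{1561983547} = -39737 + \frac{1282490}{1561983547} = - \frac{62068538924649}{1561983547}$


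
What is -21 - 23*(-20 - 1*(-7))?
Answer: 278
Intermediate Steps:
-21 - 23*(-20 - 1*(-7)) = -21 - 23*(-20 + 7) = -21 - 23*(-13) = -21 + 299 = 278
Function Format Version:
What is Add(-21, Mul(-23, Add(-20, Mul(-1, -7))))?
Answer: 278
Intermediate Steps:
Add(-21, Mul(-23, Add(-20, Mul(-1, -7)))) = Add(-21, Mul(-23, Add(-20, 7))) = Add(-21, Mul(-23, -13)) = Add(-21, 299) = 278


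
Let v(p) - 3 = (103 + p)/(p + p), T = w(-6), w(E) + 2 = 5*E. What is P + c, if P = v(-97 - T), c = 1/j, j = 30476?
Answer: 5363841/1980940 ≈ 2.7077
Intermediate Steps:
w(E) = -2 + 5*E
T = -32 (T = -2 + 5*(-6) = -2 - 30 = -32)
v(p) = 3 + (103 + p)/(2*p) (v(p) = 3 + (103 + p)/(p + p) = 3 + (103 + p)/((2*p)) = 3 + (103 + p)*(1/(2*p)) = 3 + (103 + p)/(2*p))
c = 1/30476 ≈ 3.2813e-5
P = 176/65 (P = (103 + 7*(-97 - 1*(-32)))/(2*(-97 - 1*(-32))) = (103 + 7*(-97 + 32))/(2*(-97 + 32)) = (1/2)*(103 + 7*(-65))/(-65) = (1/2)*(-1/65)*(103 - 455) = (1/2)*(-1/65)*(-352) = 176/65 ≈ 2.7077)
P + c = 176/65 + 1/30476 = 5363841/1980940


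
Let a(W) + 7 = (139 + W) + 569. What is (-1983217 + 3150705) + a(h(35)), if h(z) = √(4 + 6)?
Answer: 1168189 + √10 ≈ 1.1682e+6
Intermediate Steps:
h(z) = √10
a(W) = 701 + W (a(W) = -7 + ((139 + W) + 569) = -7 + (708 + W) = 701 + W)
(-1983217 + 3150705) + a(h(35)) = (-1983217 + 3150705) + (701 + √10) = 1167488 + (701 + √10) = 1168189 + √10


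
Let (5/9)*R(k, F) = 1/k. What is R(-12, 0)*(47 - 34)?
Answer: -39/20 ≈ -1.9500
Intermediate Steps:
R(k, F) = 9/(5*k)
R(-12, 0)*(47 - 34) = ((9/5)/(-12))*(47 - 34) = ((9/5)*(-1/12))*13 = -3/20*13 = -39/20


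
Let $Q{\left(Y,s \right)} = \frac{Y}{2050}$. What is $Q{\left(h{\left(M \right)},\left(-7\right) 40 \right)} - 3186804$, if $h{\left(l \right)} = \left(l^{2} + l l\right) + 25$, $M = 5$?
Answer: $- \frac{261317925}{82} \approx -3.1868 \cdot 10^{6}$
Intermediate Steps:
$h{\left(l \right)} = 25 + 2 l^{2}$ ($h{\left(l \right)} = \left(l^{2} + l^{2}\right) + 25 = 2 l^{2} + 25 = 25 + 2 l^{2}$)
$Q{\left(Y,s \right)} = \frac{Y}{2050}$ ($Q{\left(Y,s \right)} = Y \frac{1}{2050} = \frac{Y}{2050}$)
$Q{\left(h{\left(M \right)},\left(-7\right) 40 \right)} - 3186804 = \frac{25 + 2 \cdot 5^{2}}{2050} - 3186804 = \frac{25 + 2 \cdot 25}{2050} - 3186804 = \frac{25 + 50}{2050} - 3186804 = \frac{1}{2050} \cdot 75 - 3186804 = \frac{3}{82} - 3186804 = - \frac{261317925}{82}$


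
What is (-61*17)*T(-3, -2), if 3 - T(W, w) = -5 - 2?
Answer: -10370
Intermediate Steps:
T(W, w) = 10 (T(W, w) = 3 - (-5 - 2) = 3 - 1*(-7) = 3 + 7 = 10)
(-61*17)*T(-3, -2) = -61*17*10 = -1037*10 = -10370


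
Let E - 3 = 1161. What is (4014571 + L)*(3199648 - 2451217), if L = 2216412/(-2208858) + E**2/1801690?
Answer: 996454569358878843971529/331639780835 ≈ 3.0046e+12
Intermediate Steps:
E = 1164 (E = 3 + 1161 = 1164)
L = -83376205626/331639780835 (L = 2216412/(-2208858) + 1164**2/1801690 = 2216412*(-1/2208858) + 1354896*(1/1801690) = -369402/368143 + 677448/900845 = -83376205626/331639780835 ≈ -0.25141)
(4014571 + L)*(3199648 - 2451217) = (4014571 - 83376205626/331639780835)*(3199648 - 2451217) = (1331391363210341159/331639780835)*748431 = 996454569358878843971529/331639780835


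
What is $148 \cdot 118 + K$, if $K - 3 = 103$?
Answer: $17570$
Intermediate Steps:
$K = 106$ ($K = 3 + 103 = 106$)
$148 \cdot 118 + K = 148 \cdot 118 + 106 = 17464 + 106 = 17570$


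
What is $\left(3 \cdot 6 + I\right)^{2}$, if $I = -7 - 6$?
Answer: $25$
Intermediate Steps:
$I = -13$ ($I = -7 - 6 = -13$)
$\left(3 \cdot 6 + I\right)^{2} = \left(3 \cdot 6 - 13\right)^{2} = \left(18 - 13\right)^{2} = 5^{2} = 25$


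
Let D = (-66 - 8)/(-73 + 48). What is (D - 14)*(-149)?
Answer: 41124/25 ≈ 1645.0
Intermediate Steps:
D = 74/25 (D = -74/(-25) = -74*(-1/25) = 74/25 ≈ 2.9600)
(D - 14)*(-149) = (74/25 - 14)*(-149) = -276/25*(-149) = 41124/25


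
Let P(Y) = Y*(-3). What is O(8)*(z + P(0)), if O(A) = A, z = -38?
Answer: -304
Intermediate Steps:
P(Y) = -3*Y
O(8)*(z + P(0)) = 8*(-38 - 3*0) = 8*(-38 + 0) = 8*(-38) = -304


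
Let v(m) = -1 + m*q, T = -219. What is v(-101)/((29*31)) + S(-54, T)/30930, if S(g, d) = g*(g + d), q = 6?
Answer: -920242/4634345 ≈ -0.19857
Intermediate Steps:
v(m) = -1 + 6*m (v(m) = -1 + m*6 = -1 + 6*m)
S(g, d) = g*(d + g)
v(-101)/((29*31)) + S(-54, T)/30930 = (-1 + 6*(-101))/((29*31)) - 54*(-219 - 54)/30930 = (-1 - 606)/899 - 54*(-273)*(1/30930) = -607*1/899 + 14742*(1/30930) = -607/899 + 2457/5155 = -920242/4634345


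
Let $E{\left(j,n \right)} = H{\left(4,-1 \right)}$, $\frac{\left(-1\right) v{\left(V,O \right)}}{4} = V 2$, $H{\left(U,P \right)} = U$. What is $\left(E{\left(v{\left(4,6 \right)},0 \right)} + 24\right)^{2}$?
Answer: $784$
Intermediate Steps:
$v{\left(V,O \right)} = - 8 V$ ($v{\left(V,O \right)} = - 4 V 2 = - 4 \cdot 2 V = - 8 V$)
$E{\left(j,n \right)} = 4$
$\left(E{\left(v{\left(4,6 \right)},0 \right)} + 24\right)^{2} = \left(4 + 24\right)^{2} = 28^{2} = 784$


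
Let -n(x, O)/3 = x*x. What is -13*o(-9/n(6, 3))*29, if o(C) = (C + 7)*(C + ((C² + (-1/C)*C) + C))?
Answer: 3813355/1728 ≈ 2206.8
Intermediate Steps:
n(x, O) = -3*x² (n(x, O) = -3*x*x = -3*x²)
o(C) = (7 + C)*(-1 + C² + 2*C) (o(C) = (7 + C)*(C + ((C² - 1) + C)) = (7 + C)*(C + ((-1 + C²) + C)) = (7 + C)*(C + (-1 + C + C²)) = (7 + C)*(-1 + C² + 2*C))
-13*o(-9/n(6, 3))*29 = -13*(-7 + (-9/((-3*6²)))³ + 9*(-9/((-3*6²)))² + 13*(-9/((-3*6²))))*29 = -13*(-7 + (-9/((-3*36)))³ + 9*(-9/((-3*36)))² + 13*(-9/((-3*36))))*29 = -13*(-7 + (-9/(-108))³ + 9*(-9/(-108))² + 13*(-9/(-108)))*29 = -13*(-7 + (-9*(-1/108))³ + 9*(-9*(-1/108))² + 13*(-9*(-1/108)))*29 = -13*(-7 + (1/12)³ + 9*(1/12)² + 13*(1/12))*29 = -13*(-7 + 1/1728 + 9*(1/144) + 13/12)*29 = -13*(-7 + 1/1728 + 1/16 + 13/12)*29 = -13*(-10115/1728)*29 = (131495/1728)*29 = 3813355/1728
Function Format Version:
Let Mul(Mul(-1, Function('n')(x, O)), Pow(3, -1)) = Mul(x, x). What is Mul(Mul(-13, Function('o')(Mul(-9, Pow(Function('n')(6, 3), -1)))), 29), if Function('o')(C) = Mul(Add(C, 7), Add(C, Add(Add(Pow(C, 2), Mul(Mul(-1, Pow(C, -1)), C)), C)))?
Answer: Rational(3813355, 1728) ≈ 2206.8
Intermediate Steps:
Function('n')(x, O) = Mul(-3, Pow(x, 2)) (Function('n')(x, O) = Mul(-3, Mul(x, x)) = Mul(-3, Pow(x, 2)))
Function('o')(C) = Mul(Add(7, C), Add(-1, Pow(C, 2), Mul(2, C))) (Function('o')(C) = Mul(Add(7, C), Add(C, Add(Add(Pow(C, 2), -1), C))) = Mul(Add(7, C), Add(C, Add(Add(-1, Pow(C, 2)), C))) = Mul(Add(7, C), Add(C, Add(-1, C, Pow(C, 2)))) = Mul(Add(7, C), Add(-1, Pow(C, 2), Mul(2, C))))
Mul(Mul(-13, Function('o')(Mul(-9, Pow(Function('n')(6, 3), -1)))), 29) = Mul(Mul(-13, Add(-7, Pow(Mul(-9, Pow(Mul(-3, Pow(6, 2)), -1)), 3), Mul(9, Pow(Mul(-9, Pow(Mul(-3, Pow(6, 2)), -1)), 2)), Mul(13, Mul(-9, Pow(Mul(-3, Pow(6, 2)), -1))))), 29) = Mul(Mul(-13, Add(-7, Pow(Mul(-9, Pow(Mul(-3, 36), -1)), 3), Mul(9, Pow(Mul(-9, Pow(Mul(-3, 36), -1)), 2)), Mul(13, Mul(-9, Pow(Mul(-3, 36), -1))))), 29) = Mul(Mul(-13, Add(-7, Pow(Mul(-9, Pow(-108, -1)), 3), Mul(9, Pow(Mul(-9, Pow(-108, -1)), 2)), Mul(13, Mul(-9, Pow(-108, -1))))), 29) = Mul(Mul(-13, Add(-7, Pow(Mul(-9, Rational(-1, 108)), 3), Mul(9, Pow(Mul(-9, Rational(-1, 108)), 2)), Mul(13, Mul(-9, Rational(-1, 108))))), 29) = Mul(Mul(-13, Add(-7, Pow(Rational(1, 12), 3), Mul(9, Pow(Rational(1, 12), 2)), Mul(13, Rational(1, 12)))), 29) = Mul(Mul(-13, Add(-7, Rational(1, 1728), Mul(9, Rational(1, 144)), Rational(13, 12))), 29) = Mul(Mul(-13, Add(-7, Rational(1, 1728), Rational(1, 16), Rational(13, 12))), 29) = Mul(Mul(-13, Rational(-10115, 1728)), 29) = Mul(Rational(131495, 1728), 29) = Rational(3813355, 1728)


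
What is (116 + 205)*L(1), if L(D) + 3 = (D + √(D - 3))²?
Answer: -1284 + 642*I*√2 ≈ -1284.0 + 907.92*I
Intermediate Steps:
L(D) = -3 + (D + √(-3 + D))² (L(D) = -3 + (D + √(D - 3))² = -3 + (D + √(-3 + D))²)
(116 + 205)*L(1) = (116 + 205)*(-3 + (1 + √(-3 + 1))²) = 321*(-3 + (1 + √(-2))²) = 321*(-3 + (1 + I*√2)²) = -963 + 321*(1 + I*√2)²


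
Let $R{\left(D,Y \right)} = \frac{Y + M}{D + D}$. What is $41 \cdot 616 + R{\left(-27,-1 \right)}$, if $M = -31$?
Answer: $\frac{681928}{27} \approx 25257.0$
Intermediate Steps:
$R{\left(D,Y \right)} = \frac{-31 + Y}{2 D}$ ($R{\left(D,Y \right)} = \frac{Y - 31}{D + D} = \frac{-31 + Y}{2 D}$)
$41 \cdot 616 + R{\left(-27,-1 \right)} = 41 \cdot 616 + \frac{-31 - 1}{2 \left(-27\right)} = 25256 + \frac{1}{2} \left(- \frac{1}{27}\right) \left(-32\right) = 25256 + \frac{16}{27} = \frac{681928}{27}$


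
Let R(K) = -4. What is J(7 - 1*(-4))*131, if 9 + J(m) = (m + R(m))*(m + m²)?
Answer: 119865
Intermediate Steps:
J(m) = -9 + (-4 + m)*(m + m²) (J(m) = -9 + (m - 4)*(m + m²) = -9 + (-4 + m)*(m + m²))
J(7 - 1*(-4))*131 = (-9 + (7 - 1*(-4))³ - 4*(7 - 1*(-4)) - 3*(7 - 1*(-4))²)*131 = (-9 + (7 + 4)³ - 4*(7 + 4) - 3*(7 + 4)²)*131 = (-9 + 11³ - 4*11 - 3*11²)*131 = (-9 + 1331 - 44 - 3*121)*131 = (-9 + 1331 - 44 - 363)*131 = 915*131 = 119865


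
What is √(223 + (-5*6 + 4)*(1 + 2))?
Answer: √145 ≈ 12.042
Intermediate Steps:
√(223 + (-5*6 + 4)*(1 + 2)) = √(223 + (-30 + 4)*3) = √(223 - 26*3) = √(223 - 78) = √145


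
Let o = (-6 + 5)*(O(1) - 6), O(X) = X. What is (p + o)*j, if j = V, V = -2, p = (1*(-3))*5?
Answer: 20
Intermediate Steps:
p = -15 (p = -3*5 = -15)
j = -2
o = 5 (o = (-6 + 5)*(1 - 6) = -1*(-5) = 5)
(p + o)*j = (-15 + 5)*(-2) = -10*(-2) = 20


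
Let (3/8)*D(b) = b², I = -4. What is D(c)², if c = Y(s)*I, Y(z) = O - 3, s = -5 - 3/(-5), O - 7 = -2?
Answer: 262144/9 ≈ 29127.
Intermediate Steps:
O = 5 (O = 7 - 2 = 5)
s = -22/5 (s = -5 - 3*(-⅕) = -5 + ⅗ = -22/5 ≈ -4.4000)
Y(z) = 2 (Y(z) = 5 - 3 = 2)
c = -8 (c = 2*(-4) = -8)
D(b) = 8*b²/3
D(c)² = ((8/3)*(-8)²)² = ((8/3)*64)² = (512/3)² = 262144/9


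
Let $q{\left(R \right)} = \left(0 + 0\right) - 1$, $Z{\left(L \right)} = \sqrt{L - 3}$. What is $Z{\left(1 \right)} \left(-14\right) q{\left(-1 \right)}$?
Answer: $14 i \sqrt{2} \approx 19.799 i$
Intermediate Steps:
$Z{\left(L \right)} = \sqrt{-3 + L}$
$q{\left(R \right)} = -1$ ($q{\left(R \right)} = 0 - 1 = -1$)
$Z{\left(1 \right)} \left(-14\right) q{\left(-1 \right)} = \sqrt{-3 + 1} \left(-14\right) \left(-1\right) = \sqrt{-2} \left(-14\right) \left(-1\right) = i \sqrt{2} \left(-14\right) \left(-1\right) = - 14 i \sqrt{2} \left(-1\right) = 14 i \sqrt{2}$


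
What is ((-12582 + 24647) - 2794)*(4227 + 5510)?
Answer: 90271727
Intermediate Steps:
((-12582 + 24647) - 2794)*(4227 + 5510) = (12065 - 2794)*9737 = 9271*9737 = 90271727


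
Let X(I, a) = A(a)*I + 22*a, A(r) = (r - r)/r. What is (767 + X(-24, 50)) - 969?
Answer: 898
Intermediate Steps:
A(r) = 0 (A(r) = 0/r = 0)
X(I, a) = 22*a (X(I, a) = 0*I + 22*a = 0 + 22*a = 22*a)
(767 + X(-24, 50)) - 969 = (767 + 22*50) - 969 = (767 + 1100) - 969 = 1867 - 969 = 898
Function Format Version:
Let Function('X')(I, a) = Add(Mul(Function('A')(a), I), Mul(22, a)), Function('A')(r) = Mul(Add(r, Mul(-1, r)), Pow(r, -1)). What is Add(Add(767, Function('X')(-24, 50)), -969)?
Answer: 898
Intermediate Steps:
Function('A')(r) = 0 (Function('A')(r) = Mul(0, Pow(r, -1)) = 0)
Function('X')(I, a) = Mul(22, a) (Function('X')(I, a) = Add(Mul(0, I), Mul(22, a)) = Add(0, Mul(22, a)) = Mul(22, a))
Add(Add(767, Function('X')(-24, 50)), -969) = Add(Add(767, Mul(22, 50)), -969) = Add(Add(767, 1100), -969) = Add(1867, -969) = 898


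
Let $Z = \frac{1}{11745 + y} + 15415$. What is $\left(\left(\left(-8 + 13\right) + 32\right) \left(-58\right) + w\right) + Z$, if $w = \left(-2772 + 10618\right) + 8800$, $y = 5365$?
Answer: $\frac{511845651}{17110} \approx 29915.0$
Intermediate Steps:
$Z = \frac{263750651}{17110}$ ($Z = \frac{1}{11745 + 5365} + 15415 = \frac{1}{17110} + 15415 = \frac{263750651}{17110} \approx 15415.0$)
$w = 16646$ ($w = 7846 + 8800 = 16646$)
$\left(\left(\left(-8 + 13\right) + 32\right) \left(-58\right) + w\right) + Z = \left(\left(\left(-8 + 13\right) + 32\right) \left(-58\right) + 16646\right) + \frac{263750651}{17110} = \left(\left(5 + 32\right) \left(-58\right) + 16646\right) + \frac{263750651}{17110} = \left(37 \left(-58\right) + 16646\right) + \frac{263750651}{17110} = \left(-2146 + 16646\right) + \frac{263750651}{17110} = 14500 + \frac{263750651}{17110} = \frac{511845651}{17110}$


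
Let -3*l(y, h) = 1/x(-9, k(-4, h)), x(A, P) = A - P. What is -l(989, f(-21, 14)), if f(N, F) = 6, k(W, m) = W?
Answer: -1/15 ≈ -0.066667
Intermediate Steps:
l(y, h) = 1/15 (l(y, h) = -1/(3*(-9 - 1*(-4))) = -1/(3*(-9 + 4)) = -⅓/(-5) = -⅓*(-⅕) = 1/15)
-l(989, f(-21, 14)) = -1*1/15 = -1/15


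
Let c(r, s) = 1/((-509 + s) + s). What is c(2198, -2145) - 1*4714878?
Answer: -22626699523/4799 ≈ -4.7149e+6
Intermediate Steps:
c(r, s) = 1/(-509 + 2*s)
c(2198, -2145) - 1*4714878 = 1/(-509 + 2*(-2145)) - 1*4714878 = 1/(-509 - 4290) - 4714878 = 1/(-4799) - 4714878 = -1/4799 - 4714878 = -22626699523/4799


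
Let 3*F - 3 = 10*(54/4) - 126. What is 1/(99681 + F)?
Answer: 1/99685 ≈ 1.0032e-5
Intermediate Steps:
F = 4 (F = 1 + (10*(54/4) - 126)/3 = 1 + (10*(54*(¼)) - 126)/3 = 1 + (10*(27/2) - 126)/3 = 1 + (135 - 126)/3 = 1 + (⅓)*9 = 1 + 3 = 4)
1/(99681 + F) = 1/(99681 + 4) = 1/99685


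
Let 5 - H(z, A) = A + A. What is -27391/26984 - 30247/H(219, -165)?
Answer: -825361033/9039640 ≈ -91.305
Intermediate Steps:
H(z, A) = 5 - 2*A (H(z, A) = 5 - (A + A) = 5 - 2*A)
-27391/26984 - 30247/H(219, -165) = -27391/26984 - 30247/(5 - 2*(-165)) = -27391*1/26984 - 30247/(5 + 330) = -27391/26984 - 30247/335 = -825361033/9039640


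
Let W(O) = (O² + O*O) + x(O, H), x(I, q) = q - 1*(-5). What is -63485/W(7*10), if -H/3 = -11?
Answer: -63485/9838 ≈ -6.4530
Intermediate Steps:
H = 33 (H = -3*(-11) = 33)
x(I, q) = 5 + q (x(I, q) = q + 5 = 5 + q)
W(O) = 38 + 2*O² (W(O) = (O² + O*O) + (5 + 33) = (O² + O²) + 38 = 2*O² + 38 = 38 + 2*O²)
-63485/W(7*10) = -63485/(38 + 2*(7*10)²) = -63485/(38 + 2*70²) = -63485/(38 + 2*4900) = -63485/(38 + 9800) = -63485/9838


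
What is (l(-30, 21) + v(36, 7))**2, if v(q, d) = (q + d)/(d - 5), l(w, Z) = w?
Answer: 289/4 ≈ 72.250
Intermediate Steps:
v(q, d) = (d + q)/(-5 + d)
(l(-30, 21) + v(36, 7))**2 = (-30 + (7 + 36)/(-5 + 7))**2 = (-30 + 43/2)**2 = (-17/2)**2 = 289/4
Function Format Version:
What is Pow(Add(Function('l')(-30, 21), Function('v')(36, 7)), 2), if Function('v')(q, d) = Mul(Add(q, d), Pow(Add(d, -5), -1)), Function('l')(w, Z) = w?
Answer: Rational(289, 4) ≈ 72.250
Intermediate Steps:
Function('v')(q, d) = Mul(Pow(Add(-5, d), -1), Add(d, q)) (Function('v')(q, d) = Mul(Add(d, q), Pow(Add(-5, d), -1)) = Mul(Pow(Add(-5, d), -1), Add(d, q)))
Pow(Add(Function('l')(-30, 21), Function('v')(36, 7)), 2) = Pow(Add(-30, Mul(Pow(Add(-5, 7), -1), Add(7, 36))), 2) = Pow(Add(-30, Mul(Pow(2, -1), 43)), 2) = Pow(Add(-30, Mul(Rational(1, 2), 43)), 2) = Pow(Add(-30, Rational(43, 2)), 2) = Pow(Rational(-17, 2), 2) = Rational(289, 4)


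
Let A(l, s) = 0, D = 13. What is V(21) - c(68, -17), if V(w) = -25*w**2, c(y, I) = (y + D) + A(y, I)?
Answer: -11106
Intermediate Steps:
c(y, I) = 13 + y (c(y, I) = (y + 13) + 0 = (13 + y) + 0 = 13 + y)
V(21) - c(68, -17) = -25*21**2 - (13 + 68) = -25*441 - 1*81 = -11025 - 81 = -11106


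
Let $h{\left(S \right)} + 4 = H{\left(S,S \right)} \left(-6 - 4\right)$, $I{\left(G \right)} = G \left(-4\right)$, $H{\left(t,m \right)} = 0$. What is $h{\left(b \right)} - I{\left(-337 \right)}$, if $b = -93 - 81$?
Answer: $-1352$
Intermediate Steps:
$b = -174$ ($b = -93 - 81 = -174$)
$I{\left(G \right)} = - 4 G$
$h{\left(S \right)} = -4$ ($h{\left(S \right)} = -4 + 0 \left(-6 - 4\right) = -4 + 0 \left(-10\right) = -4 + 0 = -4$)
$h{\left(b \right)} - I{\left(-337 \right)} = -4 - \left(-4\right) \left(-337\right) = -4 - 1348 = -1352$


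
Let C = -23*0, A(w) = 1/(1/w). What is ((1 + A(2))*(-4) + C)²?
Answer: 144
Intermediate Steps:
A(w) = w
C = 0 (C = -1*0 = 0)
((1 + A(2))*(-4) + C)² = ((1 + 2)*(-4) + 0)² = (3*(-4) + 0)² = (-12 + 0)² = (-12)² = 144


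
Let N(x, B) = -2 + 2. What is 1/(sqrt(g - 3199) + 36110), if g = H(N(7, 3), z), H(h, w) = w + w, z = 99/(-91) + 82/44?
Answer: 18073055/652619616373 - I*sqrt(3203846646)/1305239232746 ≈ 2.7693e-5 - 4.3366e-8*I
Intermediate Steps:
N(x, B) = 0
z = 1553/2002 (z = 99*(-1/91) + 82*(1/44) = -99/91 + 41/22 = 1553/2002 ≈ 0.77572)
H(h, w) = 2*w
g = 1553/1001 (g = 2*(1553/2002) = 1553/1001 ≈ 1.5514)
1/(sqrt(g - 3199) + 36110) = 1/(sqrt(1553/1001 - 3199) + 36110) = 1/(sqrt(-3200646/1001) + 36110) = 1/(I*sqrt(3203846646)/1001 + 36110) = 1/(36110 + I*sqrt(3203846646)/1001)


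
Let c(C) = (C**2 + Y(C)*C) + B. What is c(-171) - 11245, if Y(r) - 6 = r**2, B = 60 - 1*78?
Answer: -4983259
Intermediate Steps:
B = -18 (B = 60 - 78 = -18)
Y(r) = 6 + r**2
c(C) = -18 + C**2 + C*(6 + C**2) (c(C) = (C**2 + (6 + C**2)*C) - 18 = (C**2 + C*(6 + C**2)) - 18 = -18 + C**2 + C*(6 + C**2))
c(-171) - 11245 = (-18 + (-171)**2 - 171*(6 + (-171)**2)) - 11245 = (-18 + 29241 - 171*(6 + 29241)) - 11245 = (-18 + 29241 - 171*29247) - 11245 = (-18 + 29241 - 5001237) - 11245 = -4972014 - 11245 = -4983259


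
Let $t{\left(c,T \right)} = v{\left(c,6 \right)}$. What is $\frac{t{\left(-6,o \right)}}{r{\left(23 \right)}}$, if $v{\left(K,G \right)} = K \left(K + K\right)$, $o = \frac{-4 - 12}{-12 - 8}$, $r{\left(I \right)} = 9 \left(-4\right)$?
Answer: $-2$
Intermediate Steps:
$r{\left(I \right)} = -36$
$o = \frac{4}{5}$ ($o = - \frac{16}{-20} = \left(-16\right) \left(- \frac{1}{20}\right) = \frac{4}{5} \approx 0.8$)
$v{\left(K,G \right)} = 2 K^{2}$ ($v{\left(K,G \right)} = K 2 K = 2 K^{2}$)
$t{\left(c,T \right)} = 2 c^{2}$
$\frac{t{\left(-6,o \right)}}{r{\left(23 \right)}} = \frac{2 \left(-6\right)^{2}}{-36} = 2 \cdot 36 \left(- \frac{1}{36}\right) = 72 \left(- \frac{1}{36}\right) = -2$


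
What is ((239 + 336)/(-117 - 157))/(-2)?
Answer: 575/548 ≈ 1.0493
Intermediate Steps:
((239 + 336)/(-117 - 157))/(-2) = (575/(-274))*(-½) = (575*(-1/274))*(-½) = -575/274*(-½) = 575/548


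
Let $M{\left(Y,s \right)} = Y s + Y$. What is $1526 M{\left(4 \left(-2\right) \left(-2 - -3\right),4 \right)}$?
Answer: $-61040$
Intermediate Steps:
$M{\left(Y,s \right)} = Y + Y s$
$1526 M{\left(4 \left(-2\right) \left(-2 - -3\right),4 \right)} = 1526 \cdot 4 \left(-2\right) \left(-2 - -3\right) \left(1 + 4\right) = 1526 - 8 \left(-2 + 3\right) 5 = 1526 \left(-8\right) 1 \cdot 5 = 1526 \left(\left(-8\right) 5\right) = 1526 \left(-40\right) = -61040$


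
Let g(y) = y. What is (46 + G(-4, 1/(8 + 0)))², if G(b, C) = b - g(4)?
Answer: 1444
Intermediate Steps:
G(b, C) = -4 + b (G(b, C) = b - 1*4 = b - 4 = -4 + b)
(46 + G(-4, 1/(8 + 0)))² = (46 + (-4 - 4))² = (46 - 8)² = 38² = 1444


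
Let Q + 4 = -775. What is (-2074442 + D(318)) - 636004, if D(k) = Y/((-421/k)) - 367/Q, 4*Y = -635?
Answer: -1777751358679/655918 ≈ -2.7103e+6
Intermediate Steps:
Y = -635/4 (Y = (1/4)*(-635) = -635/4 ≈ -158.75)
Q = -779 (Q = -4 - 775 = -779)
D(k) = 367/779 + 635*k/1684 (D(k) = -635*(-k/421)/4 - 367/(-779) = -(-635)*k/1684 - 367*(-1/779) = 635*k/1684 + 367/779 = 367/779 + 635*k/1684)
(-2074442 + D(318)) - 636004 = (-2074442 + (367/779 + (635/1684)*318)) - 636004 = (-2074442 + (367/779 + 100965/842)) - 636004 = (-2074442 + 78960749/655918) - 636004 = -1360584887007/655918 - 636004 = -1777751358679/655918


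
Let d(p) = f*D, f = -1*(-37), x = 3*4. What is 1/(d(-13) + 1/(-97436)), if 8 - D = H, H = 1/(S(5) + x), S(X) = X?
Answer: 1656412/486692803 ≈ 0.0034034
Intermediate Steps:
x = 12
H = 1/17 (H = 1/(5 + 12) = 1/17 ≈ 0.058824)
f = 37
D = 135/17 (D = 8 - 1*1/17 = 8 - 1/17 = 135/17 ≈ 7.9412)
d(p) = 4995/17 (d(p) = 37*(135/17) = 4995/17)
1/(d(-13) + 1/(-97436)) = 1/(4995/17 + 1/(-97436)) = 1/(4995/17 - 1/97436) = 1/(486692803/1656412) = 1656412/486692803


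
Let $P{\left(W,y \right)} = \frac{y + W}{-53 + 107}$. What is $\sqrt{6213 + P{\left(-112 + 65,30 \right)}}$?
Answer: $\frac{\sqrt{2012910}}{18} \approx 78.821$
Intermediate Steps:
$P{\left(W,y \right)} = \frac{W}{54} + \frac{y}{54}$ ($P{\left(W,y \right)} = \frac{W + y}{54} = \left(W + y\right) \frac{1}{54} = \frac{W}{54} + \frac{y}{54}$)
$\sqrt{6213 + P{\left(-112 + 65,30 \right)}} = \sqrt{6213 + \left(\frac{-112 + 65}{54} + \frac{1}{54} \cdot 30\right)} = \sqrt{6213 + \left(\frac{1}{54} \left(-47\right) + \frac{5}{9}\right)} = \sqrt{6213 + \left(- \frac{47}{54} + \frac{5}{9}\right)} = \sqrt{6213 - \frac{17}{54}} = \sqrt{\frac{335485}{54}} = \frac{\sqrt{2012910}}{18}$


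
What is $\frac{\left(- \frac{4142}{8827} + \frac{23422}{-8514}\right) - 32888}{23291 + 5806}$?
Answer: $- \frac{1235938220123}{1093364555283} \approx -1.1304$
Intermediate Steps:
$\frac{\left(- \frac{4142}{8827} + \frac{23422}{-8514}\right) - 32888}{23291 + 5806} = \frac{\left(\left(-4142\right) \frac{1}{8827} + 23422 \left(- \frac{1}{8514}\right)\right) - 32888}{29097} = \left(\left(- \frac{4142}{8827} - \frac{11711}{4257}\right) - 32888\right) \frac{1}{29097} = \left(- \frac{121005491}{37576539} - 32888\right) \frac{1}{29097} = \left(- \frac{1235938220123}{37576539}\right) \frac{1}{29097} = - \frac{1235938220123}{1093364555283}$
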